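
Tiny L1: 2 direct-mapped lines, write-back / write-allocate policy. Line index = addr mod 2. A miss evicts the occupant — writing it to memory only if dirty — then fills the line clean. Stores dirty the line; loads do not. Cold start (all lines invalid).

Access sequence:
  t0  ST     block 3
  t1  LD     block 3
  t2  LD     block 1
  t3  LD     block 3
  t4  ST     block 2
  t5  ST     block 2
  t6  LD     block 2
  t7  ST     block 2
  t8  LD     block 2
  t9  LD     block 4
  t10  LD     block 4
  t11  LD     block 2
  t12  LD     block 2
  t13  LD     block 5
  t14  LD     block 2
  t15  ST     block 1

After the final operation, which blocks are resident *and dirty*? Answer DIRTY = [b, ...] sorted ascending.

0: W B3 -> L1 miss  d=D]
1: R B3 -> L1 hit  d=D]
2: R B1 -> L1 miss wb->B3  d=-]
3: R B3 -> L1 miss  d=-]
4: W B2 -> L0 miss  d=D]
5: W B2 -> L0 hit  d=D]
6: R B2 -> L0 hit  d=D]
7: W B2 -> L0 hit  d=D]
8: R B2 -> L0 hit  d=D]
9: R B4 -> L0 miss wb->B2  d=-]
10: R B4 -> L0 hit  d=-]
11: R B2 -> L0 miss  d=-]
12: R B2 -> L0 hit  d=-]
13: R B5 -> L1 miss  d=-]
14: R B2 -> L0 hit  d=-]
15: W B1 -> L1 miss  d=D]

DIRTY = [1]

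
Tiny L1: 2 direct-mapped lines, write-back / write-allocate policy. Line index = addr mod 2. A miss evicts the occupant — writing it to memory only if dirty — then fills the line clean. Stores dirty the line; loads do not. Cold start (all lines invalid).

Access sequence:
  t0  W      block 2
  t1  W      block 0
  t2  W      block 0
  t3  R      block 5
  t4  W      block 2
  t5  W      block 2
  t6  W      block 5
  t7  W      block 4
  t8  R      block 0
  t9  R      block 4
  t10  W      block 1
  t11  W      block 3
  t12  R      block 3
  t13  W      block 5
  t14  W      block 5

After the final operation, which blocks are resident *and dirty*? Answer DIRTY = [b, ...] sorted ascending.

DIRTY = [5]

  0 | W B2 → L0 miss [D]
  1 | W B0 → L0 miss wb→B2 [D]
  2 | W B0 → L0 hit [D]
  3 | R B5 → L1 miss [-]
  4 | W B2 → L0 miss wb→B0 [D]
  5 | W B2 → L0 hit [D]
  6 | W B5 → L1 hit [D]
  7 | W B4 → L0 miss wb→B2 [D]
  8 | R B0 → L0 miss wb→B4 [-]
  9 | R B4 → L0 miss [-]
  10 | W B1 → L1 miss wb→B5 [D]
  11 | W B3 → L1 miss wb→B1 [D]
  12 | R B3 → L1 hit [D]
  13 | W B5 → L1 miss wb→B3 [D]
  14 | W B5 → L1 hit [D]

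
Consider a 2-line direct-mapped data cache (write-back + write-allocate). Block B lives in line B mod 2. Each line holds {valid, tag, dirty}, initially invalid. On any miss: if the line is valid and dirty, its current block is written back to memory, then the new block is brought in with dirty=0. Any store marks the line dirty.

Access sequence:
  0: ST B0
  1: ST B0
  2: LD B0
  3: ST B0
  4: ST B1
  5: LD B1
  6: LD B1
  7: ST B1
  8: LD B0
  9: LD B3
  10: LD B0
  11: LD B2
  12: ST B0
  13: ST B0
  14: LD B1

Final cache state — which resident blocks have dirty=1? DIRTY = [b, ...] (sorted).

0: W B0 → L0 miss [D]
1: W B0 → L0 hit [D]
2: R B0 → L0 hit [D]
3: W B0 → L0 hit [D]
4: W B1 → L1 miss [D]
5: R B1 → L1 hit [D]
6: R B1 → L1 hit [D]
7: W B1 → L1 hit [D]
8: R B0 → L0 hit [D]
9: R B3 → L1 miss wb→B1 [-]
10: R B0 → L0 hit [D]
11: R B2 → L0 miss wb→B0 [-]
12: W B0 → L0 miss [D]
13: W B0 → L0 hit [D]
14: R B1 → L1 miss [-]

DIRTY = [0]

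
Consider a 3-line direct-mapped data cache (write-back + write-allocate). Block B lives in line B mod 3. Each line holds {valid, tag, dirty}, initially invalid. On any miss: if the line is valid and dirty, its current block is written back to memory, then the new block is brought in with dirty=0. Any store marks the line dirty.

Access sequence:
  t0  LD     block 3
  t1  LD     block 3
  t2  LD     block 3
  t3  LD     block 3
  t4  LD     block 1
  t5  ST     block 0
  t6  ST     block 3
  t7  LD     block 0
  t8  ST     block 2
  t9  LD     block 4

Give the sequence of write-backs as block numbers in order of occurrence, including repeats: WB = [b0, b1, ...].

  0 | R B3 → L0 miss [-]
  1 | R B3 → L0 hit [-]
  2 | R B3 → L0 hit [-]
  3 | R B3 → L0 hit [-]
  4 | R B1 → L1 miss [-]
  5 | W B0 → L0 miss [D]
  6 | W B3 → L0 miss wb→B0 [D]
  7 | R B0 → L0 miss wb→B3 [-]
  8 | W B2 → L2 miss [D]
  9 | R B4 → L1 miss [-]

WB = [0, 3]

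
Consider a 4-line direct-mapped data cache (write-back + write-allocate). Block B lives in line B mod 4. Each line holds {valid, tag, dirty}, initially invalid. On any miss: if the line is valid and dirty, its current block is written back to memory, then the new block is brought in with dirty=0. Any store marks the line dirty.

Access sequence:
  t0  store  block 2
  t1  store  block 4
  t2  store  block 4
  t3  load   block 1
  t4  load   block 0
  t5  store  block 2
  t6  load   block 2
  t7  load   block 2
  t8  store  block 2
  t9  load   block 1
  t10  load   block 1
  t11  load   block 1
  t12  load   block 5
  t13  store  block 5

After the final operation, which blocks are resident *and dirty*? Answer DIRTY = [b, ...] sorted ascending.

DIRTY = [2, 5]

  0 | W B2 → L2 miss [D]
  1 | W B4 → L0 miss [D]
  2 | W B4 → L0 hit [D]
  3 | R B1 → L1 miss [-]
  4 | R B0 → L0 miss wb→B4 [-]
  5 | W B2 → L2 hit [D]
  6 | R B2 → L2 hit [D]
  7 | R B2 → L2 hit [D]
  8 | W B2 → L2 hit [D]
  9 | R B1 → L1 hit [-]
  10 | R B1 → L1 hit [-]
  11 | R B1 → L1 hit [-]
  12 | R B5 → L1 miss [-]
  13 | W B5 → L1 hit [D]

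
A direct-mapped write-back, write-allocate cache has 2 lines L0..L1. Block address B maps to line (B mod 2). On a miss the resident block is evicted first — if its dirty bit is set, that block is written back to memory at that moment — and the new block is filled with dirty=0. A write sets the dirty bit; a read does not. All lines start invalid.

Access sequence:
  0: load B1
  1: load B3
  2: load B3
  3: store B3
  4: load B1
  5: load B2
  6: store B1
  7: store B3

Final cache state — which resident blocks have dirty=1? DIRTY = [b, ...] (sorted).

DIRTY = [3]

  0 | R B1 → L1 miss [-]
  1 | R B3 → L1 miss [-]
  2 | R B3 → L1 hit [-]
  3 | W B3 → L1 hit [D]
  4 | R B1 → L1 miss wb→B3 [-]
  5 | R B2 → L0 miss [-]
  6 | W B1 → L1 hit [D]
  7 | W B3 → L1 miss wb→B1 [D]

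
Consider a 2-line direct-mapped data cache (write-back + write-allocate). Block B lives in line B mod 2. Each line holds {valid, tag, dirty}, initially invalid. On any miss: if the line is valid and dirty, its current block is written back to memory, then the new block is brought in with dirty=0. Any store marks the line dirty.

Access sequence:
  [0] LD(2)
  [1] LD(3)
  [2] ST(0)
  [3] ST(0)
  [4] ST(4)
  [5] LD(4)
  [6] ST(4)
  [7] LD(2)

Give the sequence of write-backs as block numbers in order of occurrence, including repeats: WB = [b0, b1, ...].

WB = [0, 4]

0: R B2 -> L0 miss  d=-]
1: R B3 -> L1 miss  d=-]
2: W B0 -> L0 miss  d=D]
3: W B0 -> L0 hit  d=D]
4: W B4 -> L0 miss wb->B0  d=D]
5: R B4 -> L0 hit  d=D]
6: W B4 -> L0 hit  d=D]
7: R B2 -> L0 miss wb->B4  d=-]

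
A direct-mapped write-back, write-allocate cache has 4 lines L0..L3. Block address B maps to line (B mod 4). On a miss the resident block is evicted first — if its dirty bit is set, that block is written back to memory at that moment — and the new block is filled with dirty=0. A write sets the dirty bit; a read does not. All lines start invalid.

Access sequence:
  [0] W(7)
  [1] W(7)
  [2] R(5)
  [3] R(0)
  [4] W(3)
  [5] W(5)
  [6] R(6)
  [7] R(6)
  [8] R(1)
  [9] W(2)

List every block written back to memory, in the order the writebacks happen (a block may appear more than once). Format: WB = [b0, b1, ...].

WB = [7, 5]

0: W B7 → L3 miss [D]
1: W B7 → L3 hit [D]
2: R B5 → L1 miss [-]
3: R B0 → L0 miss [-]
4: W B3 → L3 miss wb→B7 [D]
5: W B5 → L1 hit [D]
6: R B6 → L2 miss [-]
7: R B6 → L2 hit [-]
8: R B1 → L1 miss wb→B5 [-]
9: W B2 → L2 miss [D]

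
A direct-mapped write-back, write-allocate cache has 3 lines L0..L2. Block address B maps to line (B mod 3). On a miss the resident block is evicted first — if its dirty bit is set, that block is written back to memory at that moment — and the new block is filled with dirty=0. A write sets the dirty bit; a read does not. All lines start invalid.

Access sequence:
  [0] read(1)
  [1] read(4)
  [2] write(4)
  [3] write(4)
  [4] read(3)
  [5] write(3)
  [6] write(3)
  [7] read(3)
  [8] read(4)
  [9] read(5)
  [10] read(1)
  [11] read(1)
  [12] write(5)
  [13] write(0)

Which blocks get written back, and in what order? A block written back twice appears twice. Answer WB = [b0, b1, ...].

WB = [4, 3]

0: R B1 → L1 miss [-]
1: R B4 → L1 miss [-]
2: W B4 → L1 hit [D]
3: W B4 → L1 hit [D]
4: R B3 → L0 miss [-]
5: W B3 → L0 hit [D]
6: W B3 → L0 hit [D]
7: R B3 → L0 hit [D]
8: R B4 → L1 hit [D]
9: R B5 → L2 miss [-]
10: R B1 → L1 miss wb→B4 [-]
11: R B1 → L1 hit [-]
12: W B5 → L2 hit [D]
13: W B0 → L0 miss wb→B3 [D]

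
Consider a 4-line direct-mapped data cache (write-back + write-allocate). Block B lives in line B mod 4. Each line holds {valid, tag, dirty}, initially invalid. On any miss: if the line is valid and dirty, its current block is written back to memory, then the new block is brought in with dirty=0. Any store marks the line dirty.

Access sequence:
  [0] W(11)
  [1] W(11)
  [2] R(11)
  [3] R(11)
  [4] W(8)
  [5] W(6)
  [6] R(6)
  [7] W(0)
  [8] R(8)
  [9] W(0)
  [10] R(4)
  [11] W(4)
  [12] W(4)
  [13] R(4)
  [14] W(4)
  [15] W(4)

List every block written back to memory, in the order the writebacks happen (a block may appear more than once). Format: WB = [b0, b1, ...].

WB = [8, 0, 0]

  0 | W B11 → L3 miss [D]
  1 | W B11 → L3 hit [D]
  2 | R B11 → L3 hit [D]
  3 | R B11 → L3 hit [D]
  4 | W B8 → L0 miss [D]
  5 | W B6 → L2 miss [D]
  6 | R B6 → L2 hit [D]
  7 | W B0 → L0 miss wb→B8 [D]
  8 | R B8 → L0 miss wb→B0 [-]
  9 | W B0 → L0 miss [D]
  10 | R B4 → L0 miss wb→B0 [-]
  11 | W B4 → L0 hit [D]
  12 | W B4 → L0 hit [D]
  13 | R B4 → L0 hit [D]
  14 | W B4 → L0 hit [D]
  15 | W B4 → L0 hit [D]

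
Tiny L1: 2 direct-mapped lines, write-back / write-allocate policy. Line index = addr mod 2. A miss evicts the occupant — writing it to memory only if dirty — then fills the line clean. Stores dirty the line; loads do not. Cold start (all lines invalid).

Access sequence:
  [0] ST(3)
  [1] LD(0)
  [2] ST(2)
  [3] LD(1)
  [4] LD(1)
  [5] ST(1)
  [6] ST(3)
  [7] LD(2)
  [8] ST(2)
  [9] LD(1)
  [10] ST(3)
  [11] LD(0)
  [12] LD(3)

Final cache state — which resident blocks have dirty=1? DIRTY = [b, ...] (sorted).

DIRTY = [3]

  0 | W B3 → L1 miss [D]
  1 | R B0 → L0 miss [-]
  2 | W B2 → L0 miss [D]
  3 | R B1 → L1 miss wb→B3 [-]
  4 | R B1 → L1 hit [-]
  5 | W B1 → L1 hit [D]
  6 | W B3 → L1 miss wb→B1 [D]
  7 | R B2 → L0 hit [D]
  8 | W B2 → L0 hit [D]
  9 | R B1 → L1 miss wb→B3 [-]
  10 | W B3 → L1 miss [D]
  11 | R B0 → L0 miss wb→B2 [-]
  12 | R B3 → L1 hit [D]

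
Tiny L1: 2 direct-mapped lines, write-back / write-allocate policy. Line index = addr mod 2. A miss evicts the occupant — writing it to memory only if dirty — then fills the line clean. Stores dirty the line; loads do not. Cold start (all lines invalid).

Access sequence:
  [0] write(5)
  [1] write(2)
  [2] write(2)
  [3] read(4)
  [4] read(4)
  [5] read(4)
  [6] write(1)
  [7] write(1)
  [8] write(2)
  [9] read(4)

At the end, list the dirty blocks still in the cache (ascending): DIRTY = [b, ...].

  0 | W B5 → L1 miss [D]
  1 | W B2 → L0 miss [D]
  2 | W B2 → L0 hit [D]
  3 | R B4 → L0 miss wb→B2 [-]
  4 | R B4 → L0 hit [-]
  5 | R B4 → L0 hit [-]
  6 | W B1 → L1 miss wb→B5 [D]
  7 | W B1 → L1 hit [D]
  8 | W B2 → L0 miss [D]
  9 | R B4 → L0 miss wb→B2 [-]

DIRTY = [1]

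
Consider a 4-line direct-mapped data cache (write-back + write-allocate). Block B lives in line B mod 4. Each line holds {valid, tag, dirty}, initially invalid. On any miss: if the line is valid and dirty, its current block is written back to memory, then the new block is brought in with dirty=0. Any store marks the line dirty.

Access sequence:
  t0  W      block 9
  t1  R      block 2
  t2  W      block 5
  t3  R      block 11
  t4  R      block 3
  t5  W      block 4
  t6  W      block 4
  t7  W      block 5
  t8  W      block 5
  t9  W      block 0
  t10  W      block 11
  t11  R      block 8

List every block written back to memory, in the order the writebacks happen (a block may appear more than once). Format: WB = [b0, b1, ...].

0: W B9 -> L1 miss  d=D]
1: R B2 -> L2 miss  d=-]
2: W B5 -> L1 miss wb->B9  d=D]
3: R B11 -> L3 miss  d=-]
4: R B3 -> L3 miss  d=-]
5: W B4 -> L0 miss  d=D]
6: W B4 -> L0 hit  d=D]
7: W B5 -> L1 hit  d=D]
8: W B5 -> L1 hit  d=D]
9: W B0 -> L0 miss wb->B4  d=D]
10: W B11 -> L3 miss  d=D]
11: R B8 -> L0 miss wb->B0  d=-]

WB = [9, 4, 0]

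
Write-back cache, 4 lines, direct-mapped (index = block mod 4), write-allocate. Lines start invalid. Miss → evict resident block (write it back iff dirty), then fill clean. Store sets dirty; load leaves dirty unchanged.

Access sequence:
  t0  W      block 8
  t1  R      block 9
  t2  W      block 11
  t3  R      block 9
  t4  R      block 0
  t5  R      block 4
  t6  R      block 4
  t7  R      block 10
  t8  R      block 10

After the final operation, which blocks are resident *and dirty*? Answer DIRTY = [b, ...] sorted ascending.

DIRTY = [11]

  0 | W B8 → L0 miss [D]
  1 | R B9 → L1 miss [-]
  2 | W B11 → L3 miss [D]
  3 | R B9 → L1 hit [-]
  4 | R B0 → L0 miss wb→B8 [-]
  5 | R B4 → L0 miss [-]
  6 | R B4 → L0 hit [-]
  7 | R B10 → L2 miss [-]
  8 | R B10 → L2 hit [-]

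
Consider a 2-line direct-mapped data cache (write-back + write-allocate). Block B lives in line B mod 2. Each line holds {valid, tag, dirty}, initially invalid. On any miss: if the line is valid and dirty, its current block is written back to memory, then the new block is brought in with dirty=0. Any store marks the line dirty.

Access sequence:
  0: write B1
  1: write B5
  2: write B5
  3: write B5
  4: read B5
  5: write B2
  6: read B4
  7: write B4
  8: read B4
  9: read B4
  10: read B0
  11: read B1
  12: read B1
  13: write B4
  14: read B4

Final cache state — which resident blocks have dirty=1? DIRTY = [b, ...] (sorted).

DIRTY = [4]

0: W B1 -> L1 miss  d=D]
1: W B5 -> L1 miss wb->B1  d=D]
2: W B5 -> L1 hit  d=D]
3: W B5 -> L1 hit  d=D]
4: R B5 -> L1 hit  d=D]
5: W B2 -> L0 miss  d=D]
6: R B4 -> L0 miss wb->B2  d=-]
7: W B4 -> L0 hit  d=D]
8: R B4 -> L0 hit  d=D]
9: R B4 -> L0 hit  d=D]
10: R B0 -> L0 miss wb->B4  d=-]
11: R B1 -> L1 miss wb->B5  d=-]
12: R B1 -> L1 hit  d=-]
13: W B4 -> L0 miss  d=D]
14: R B4 -> L0 hit  d=D]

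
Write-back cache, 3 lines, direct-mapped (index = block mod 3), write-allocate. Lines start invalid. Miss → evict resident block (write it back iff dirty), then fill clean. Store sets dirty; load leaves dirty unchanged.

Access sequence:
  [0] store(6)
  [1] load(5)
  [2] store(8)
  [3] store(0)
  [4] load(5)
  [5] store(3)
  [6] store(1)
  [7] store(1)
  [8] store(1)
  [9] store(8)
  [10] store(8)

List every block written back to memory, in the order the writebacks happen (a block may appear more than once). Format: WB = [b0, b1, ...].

WB = [6, 8, 0]

  0 | W B6 → L0 miss [D]
  1 | R B5 → L2 miss [-]
  2 | W B8 → L2 miss [D]
  3 | W B0 → L0 miss wb→B6 [D]
  4 | R B5 → L2 miss wb→B8 [-]
  5 | W B3 → L0 miss wb→B0 [D]
  6 | W B1 → L1 miss [D]
  7 | W B1 → L1 hit [D]
  8 | W B1 → L1 hit [D]
  9 | W B8 → L2 miss [D]
  10 | W B8 → L2 hit [D]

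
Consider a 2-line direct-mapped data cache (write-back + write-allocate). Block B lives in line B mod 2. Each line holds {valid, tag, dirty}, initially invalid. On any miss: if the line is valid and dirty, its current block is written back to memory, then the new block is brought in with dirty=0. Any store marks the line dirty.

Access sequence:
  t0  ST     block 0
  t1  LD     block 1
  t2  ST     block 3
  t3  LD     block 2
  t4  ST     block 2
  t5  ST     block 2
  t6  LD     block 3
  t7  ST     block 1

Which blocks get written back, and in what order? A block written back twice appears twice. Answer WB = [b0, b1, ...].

  0 | W B0 → L0 miss [D]
  1 | R B1 → L1 miss [-]
  2 | W B3 → L1 miss [D]
  3 | R B2 → L0 miss wb→B0 [-]
  4 | W B2 → L0 hit [D]
  5 | W B2 → L0 hit [D]
  6 | R B3 → L1 hit [D]
  7 | W B1 → L1 miss wb→B3 [D]

WB = [0, 3]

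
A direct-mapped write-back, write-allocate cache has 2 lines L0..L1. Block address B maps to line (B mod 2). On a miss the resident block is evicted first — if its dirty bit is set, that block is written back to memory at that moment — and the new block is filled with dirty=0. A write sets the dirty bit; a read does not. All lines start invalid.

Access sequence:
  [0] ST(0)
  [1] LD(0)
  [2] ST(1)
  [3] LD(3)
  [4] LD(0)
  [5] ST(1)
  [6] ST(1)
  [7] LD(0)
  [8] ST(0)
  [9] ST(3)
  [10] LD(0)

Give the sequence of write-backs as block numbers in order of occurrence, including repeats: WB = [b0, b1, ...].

0: W B0 -> L0 miss  d=D]
1: R B0 -> L0 hit  d=D]
2: W B1 -> L1 miss  d=D]
3: R B3 -> L1 miss wb->B1  d=-]
4: R B0 -> L0 hit  d=D]
5: W B1 -> L1 miss  d=D]
6: W B1 -> L1 hit  d=D]
7: R B0 -> L0 hit  d=D]
8: W B0 -> L0 hit  d=D]
9: W B3 -> L1 miss wb->B1  d=D]
10: R B0 -> L0 hit  d=D]

WB = [1, 1]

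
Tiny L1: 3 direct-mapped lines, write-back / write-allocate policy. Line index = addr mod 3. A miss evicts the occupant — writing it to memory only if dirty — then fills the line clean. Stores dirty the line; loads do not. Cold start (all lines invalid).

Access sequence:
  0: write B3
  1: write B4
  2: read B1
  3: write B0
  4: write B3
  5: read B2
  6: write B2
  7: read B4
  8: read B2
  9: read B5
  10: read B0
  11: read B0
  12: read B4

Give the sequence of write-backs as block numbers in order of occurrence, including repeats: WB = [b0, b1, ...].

WB = [4, 3, 0, 2, 3]

0: W B3 → L0 miss [D]
1: W B4 → L1 miss [D]
2: R B1 → L1 miss wb→B4 [-]
3: W B0 → L0 miss wb→B3 [D]
4: W B3 → L0 miss wb→B0 [D]
5: R B2 → L2 miss [-]
6: W B2 → L2 hit [D]
7: R B4 → L1 miss [-]
8: R B2 → L2 hit [D]
9: R B5 → L2 miss wb→B2 [-]
10: R B0 → L0 miss wb→B3 [-]
11: R B0 → L0 hit [-]
12: R B4 → L1 hit [-]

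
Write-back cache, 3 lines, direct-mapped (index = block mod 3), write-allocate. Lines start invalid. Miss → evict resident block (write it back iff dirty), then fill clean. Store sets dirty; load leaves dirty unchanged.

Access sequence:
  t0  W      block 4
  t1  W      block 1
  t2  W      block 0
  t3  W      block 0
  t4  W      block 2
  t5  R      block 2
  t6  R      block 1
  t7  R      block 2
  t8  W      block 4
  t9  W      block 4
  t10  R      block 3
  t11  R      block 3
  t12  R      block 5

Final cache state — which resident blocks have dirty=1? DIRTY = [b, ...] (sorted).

0: W B4 → L1 miss [D]
1: W B1 → L1 miss wb→B4 [D]
2: W B0 → L0 miss [D]
3: W B0 → L0 hit [D]
4: W B2 → L2 miss [D]
5: R B2 → L2 hit [D]
6: R B1 → L1 hit [D]
7: R B2 → L2 hit [D]
8: W B4 → L1 miss wb→B1 [D]
9: W B4 → L1 hit [D]
10: R B3 → L0 miss wb→B0 [-]
11: R B3 → L0 hit [-]
12: R B5 → L2 miss wb→B2 [-]

DIRTY = [4]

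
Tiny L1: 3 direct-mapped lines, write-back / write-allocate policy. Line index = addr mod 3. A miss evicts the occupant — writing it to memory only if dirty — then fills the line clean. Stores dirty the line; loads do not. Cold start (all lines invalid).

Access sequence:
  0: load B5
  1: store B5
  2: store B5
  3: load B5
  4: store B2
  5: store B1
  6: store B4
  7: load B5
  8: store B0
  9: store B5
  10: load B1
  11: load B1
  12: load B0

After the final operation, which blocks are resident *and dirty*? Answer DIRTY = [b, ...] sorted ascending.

DIRTY = [0, 5]

0: R B5 → L2 miss [-]
1: W B5 → L2 hit [D]
2: W B5 → L2 hit [D]
3: R B5 → L2 hit [D]
4: W B2 → L2 miss wb→B5 [D]
5: W B1 → L1 miss [D]
6: W B4 → L1 miss wb→B1 [D]
7: R B5 → L2 miss wb→B2 [-]
8: W B0 → L0 miss [D]
9: W B5 → L2 hit [D]
10: R B1 → L1 miss wb→B4 [-]
11: R B1 → L1 hit [-]
12: R B0 → L0 hit [D]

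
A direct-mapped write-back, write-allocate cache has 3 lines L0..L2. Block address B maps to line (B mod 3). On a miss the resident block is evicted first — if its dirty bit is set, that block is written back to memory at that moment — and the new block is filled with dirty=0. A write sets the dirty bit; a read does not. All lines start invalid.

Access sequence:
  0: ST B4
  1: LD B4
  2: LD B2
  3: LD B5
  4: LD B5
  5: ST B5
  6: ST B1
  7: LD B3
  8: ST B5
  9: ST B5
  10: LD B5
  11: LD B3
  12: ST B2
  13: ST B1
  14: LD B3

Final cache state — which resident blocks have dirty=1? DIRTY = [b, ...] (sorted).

  0 | W B4 → L1 miss [D]
  1 | R B4 → L1 hit [D]
  2 | R B2 → L2 miss [-]
  3 | R B5 → L2 miss [-]
  4 | R B5 → L2 hit [-]
  5 | W B5 → L2 hit [D]
  6 | W B1 → L1 miss wb→B4 [D]
  7 | R B3 → L0 miss [-]
  8 | W B5 → L2 hit [D]
  9 | W B5 → L2 hit [D]
  10 | R B5 → L2 hit [D]
  11 | R B3 → L0 hit [-]
  12 | W B2 → L2 miss wb→B5 [D]
  13 | W B1 → L1 hit [D]
  14 | R B3 → L0 hit [-]

DIRTY = [1, 2]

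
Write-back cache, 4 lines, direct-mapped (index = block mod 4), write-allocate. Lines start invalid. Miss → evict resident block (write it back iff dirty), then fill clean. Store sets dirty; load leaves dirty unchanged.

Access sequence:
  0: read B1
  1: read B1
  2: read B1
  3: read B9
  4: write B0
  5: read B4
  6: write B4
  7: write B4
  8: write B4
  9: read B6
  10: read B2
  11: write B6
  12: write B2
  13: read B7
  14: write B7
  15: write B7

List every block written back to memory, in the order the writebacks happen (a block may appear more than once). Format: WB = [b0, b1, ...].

  0 | R B1 → L1 miss [-]
  1 | R B1 → L1 hit [-]
  2 | R B1 → L1 hit [-]
  3 | R B9 → L1 miss [-]
  4 | W B0 → L0 miss [D]
  5 | R B4 → L0 miss wb→B0 [-]
  6 | W B4 → L0 hit [D]
  7 | W B4 → L0 hit [D]
  8 | W B4 → L0 hit [D]
  9 | R B6 → L2 miss [-]
  10 | R B2 → L2 miss [-]
  11 | W B6 → L2 miss [D]
  12 | W B2 → L2 miss wb→B6 [D]
  13 | R B7 → L3 miss [-]
  14 | W B7 → L3 hit [D]
  15 | W B7 → L3 hit [D]

WB = [0, 6]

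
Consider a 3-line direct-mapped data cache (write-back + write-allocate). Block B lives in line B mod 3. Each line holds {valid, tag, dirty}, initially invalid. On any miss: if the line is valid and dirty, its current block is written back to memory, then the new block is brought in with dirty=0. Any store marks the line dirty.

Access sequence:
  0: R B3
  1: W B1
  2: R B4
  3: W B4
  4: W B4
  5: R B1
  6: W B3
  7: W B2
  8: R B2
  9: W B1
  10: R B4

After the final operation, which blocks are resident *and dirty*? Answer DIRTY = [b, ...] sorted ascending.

DIRTY = [2, 3]

0: R B3 → L0 miss [-]
1: W B1 → L1 miss [D]
2: R B4 → L1 miss wb→B1 [-]
3: W B4 → L1 hit [D]
4: W B4 → L1 hit [D]
5: R B1 → L1 miss wb→B4 [-]
6: W B3 → L0 hit [D]
7: W B2 → L2 miss [D]
8: R B2 → L2 hit [D]
9: W B1 → L1 hit [D]
10: R B4 → L1 miss wb→B1 [-]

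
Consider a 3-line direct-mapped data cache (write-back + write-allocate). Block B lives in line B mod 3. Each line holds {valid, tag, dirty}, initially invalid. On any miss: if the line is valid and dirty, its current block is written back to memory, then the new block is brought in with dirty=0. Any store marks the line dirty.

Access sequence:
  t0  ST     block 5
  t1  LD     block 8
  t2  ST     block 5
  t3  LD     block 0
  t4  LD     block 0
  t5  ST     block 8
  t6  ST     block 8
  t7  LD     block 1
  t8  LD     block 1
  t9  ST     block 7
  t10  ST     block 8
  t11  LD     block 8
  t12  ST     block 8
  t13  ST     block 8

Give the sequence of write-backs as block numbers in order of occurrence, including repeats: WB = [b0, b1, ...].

WB = [5, 5]

0: W B5 -> L2 miss  d=D]
1: R B8 -> L2 miss wb->B5  d=-]
2: W B5 -> L2 miss  d=D]
3: R B0 -> L0 miss  d=-]
4: R B0 -> L0 hit  d=-]
5: W B8 -> L2 miss wb->B5  d=D]
6: W B8 -> L2 hit  d=D]
7: R B1 -> L1 miss  d=-]
8: R B1 -> L1 hit  d=-]
9: W B7 -> L1 miss  d=D]
10: W B8 -> L2 hit  d=D]
11: R B8 -> L2 hit  d=D]
12: W B8 -> L2 hit  d=D]
13: W B8 -> L2 hit  d=D]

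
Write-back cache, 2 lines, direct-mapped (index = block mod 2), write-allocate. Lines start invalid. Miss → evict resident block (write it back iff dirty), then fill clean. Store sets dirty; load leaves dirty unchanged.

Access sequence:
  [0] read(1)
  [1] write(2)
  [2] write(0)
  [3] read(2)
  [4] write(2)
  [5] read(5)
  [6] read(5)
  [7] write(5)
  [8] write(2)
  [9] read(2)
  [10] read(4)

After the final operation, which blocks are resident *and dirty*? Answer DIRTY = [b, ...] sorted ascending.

DIRTY = [5]

0: R B1 → L1 miss [-]
1: W B2 → L0 miss [D]
2: W B0 → L0 miss wb→B2 [D]
3: R B2 → L0 miss wb→B0 [-]
4: W B2 → L0 hit [D]
5: R B5 → L1 miss [-]
6: R B5 → L1 hit [-]
7: W B5 → L1 hit [D]
8: W B2 → L0 hit [D]
9: R B2 → L0 hit [D]
10: R B4 → L0 miss wb→B2 [-]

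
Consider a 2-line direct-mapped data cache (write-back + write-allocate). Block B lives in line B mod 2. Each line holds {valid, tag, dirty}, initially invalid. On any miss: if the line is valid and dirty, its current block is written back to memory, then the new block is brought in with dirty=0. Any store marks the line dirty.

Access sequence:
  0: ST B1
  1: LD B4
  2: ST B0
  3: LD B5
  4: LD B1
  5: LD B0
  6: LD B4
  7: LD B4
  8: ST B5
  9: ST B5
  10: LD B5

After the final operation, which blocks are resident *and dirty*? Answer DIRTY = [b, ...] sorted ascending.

DIRTY = [5]

0: W B1 -> L1 miss  d=D]
1: R B4 -> L0 miss  d=-]
2: W B0 -> L0 miss  d=D]
3: R B5 -> L1 miss wb->B1  d=-]
4: R B1 -> L1 miss  d=-]
5: R B0 -> L0 hit  d=D]
6: R B4 -> L0 miss wb->B0  d=-]
7: R B4 -> L0 hit  d=-]
8: W B5 -> L1 miss  d=D]
9: W B5 -> L1 hit  d=D]
10: R B5 -> L1 hit  d=D]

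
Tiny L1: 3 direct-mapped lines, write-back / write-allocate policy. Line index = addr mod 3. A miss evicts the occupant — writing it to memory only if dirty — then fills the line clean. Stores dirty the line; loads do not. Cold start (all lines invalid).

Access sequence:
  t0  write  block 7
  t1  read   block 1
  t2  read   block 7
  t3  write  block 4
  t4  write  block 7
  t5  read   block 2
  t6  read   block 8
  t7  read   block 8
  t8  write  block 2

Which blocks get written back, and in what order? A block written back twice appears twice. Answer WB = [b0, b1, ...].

WB = [7, 4]

0: W B7 -> L1 miss  d=D]
1: R B1 -> L1 miss wb->B7  d=-]
2: R B7 -> L1 miss  d=-]
3: W B4 -> L1 miss  d=D]
4: W B7 -> L1 miss wb->B4  d=D]
5: R B2 -> L2 miss  d=-]
6: R B8 -> L2 miss  d=-]
7: R B8 -> L2 hit  d=-]
8: W B2 -> L2 miss  d=D]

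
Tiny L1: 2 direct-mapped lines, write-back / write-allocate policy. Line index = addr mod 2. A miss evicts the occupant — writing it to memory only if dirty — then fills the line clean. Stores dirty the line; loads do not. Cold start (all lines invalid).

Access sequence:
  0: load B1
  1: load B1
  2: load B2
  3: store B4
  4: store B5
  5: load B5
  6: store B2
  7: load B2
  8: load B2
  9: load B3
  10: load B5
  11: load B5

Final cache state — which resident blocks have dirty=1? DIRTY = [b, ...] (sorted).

0: R B1 → L1 miss [-]
1: R B1 → L1 hit [-]
2: R B2 → L0 miss [-]
3: W B4 → L0 miss [D]
4: W B5 → L1 miss [D]
5: R B5 → L1 hit [D]
6: W B2 → L0 miss wb→B4 [D]
7: R B2 → L0 hit [D]
8: R B2 → L0 hit [D]
9: R B3 → L1 miss wb→B5 [-]
10: R B5 → L1 miss [-]
11: R B5 → L1 hit [-]

DIRTY = [2]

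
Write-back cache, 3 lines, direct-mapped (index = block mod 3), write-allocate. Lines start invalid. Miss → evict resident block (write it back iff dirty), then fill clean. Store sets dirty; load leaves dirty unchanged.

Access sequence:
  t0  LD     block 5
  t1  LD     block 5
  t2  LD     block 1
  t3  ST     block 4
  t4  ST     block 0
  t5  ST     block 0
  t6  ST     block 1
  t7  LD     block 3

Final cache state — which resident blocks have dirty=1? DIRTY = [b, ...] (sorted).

DIRTY = [1]

0: R B5 -> L2 miss  d=-]
1: R B5 -> L2 hit  d=-]
2: R B1 -> L1 miss  d=-]
3: W B4 -> L1 miss  d=D]
4: W B0 -> L0 miss  d=D]
5: W B0 -> L0 hit  d=D]
6: W B1 -> L1 miss wb->B4  d=D]
7: R B3 -> L0 miss wb->B0  d=-]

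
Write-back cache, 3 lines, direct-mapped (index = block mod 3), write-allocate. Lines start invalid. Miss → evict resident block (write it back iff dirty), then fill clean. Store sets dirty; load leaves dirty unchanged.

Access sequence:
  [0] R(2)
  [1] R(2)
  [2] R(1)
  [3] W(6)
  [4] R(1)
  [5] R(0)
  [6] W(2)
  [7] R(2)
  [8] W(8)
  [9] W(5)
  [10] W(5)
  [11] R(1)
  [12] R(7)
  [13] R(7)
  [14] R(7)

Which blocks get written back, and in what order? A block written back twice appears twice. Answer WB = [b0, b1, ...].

  0 | R B2 → L2 miss [-]
  1 | R B2 → L2 hit [-]
  2 | R B1 → L1 miss [-]
  3 | W B6 → L0 miss [D]
  4 | R B1 → L1 hit [-]
  5 | R B0 → L0 miss wb→B6 [-]
  6 | W B2 → L2 hit [D]
  7 | R B2 → L2 hit [D]
  8 | W B8 → L2 miss wb→B2 [D]
  9 | W B5 → L2 miss wb→B8 [D]
  10 | W B5 → L2 hit [D]
  11 | R B1 → L1 hit [-]
  12 | R B7 → L1 miss [-]
  13 | R B7 → L1 hit [-]
  14 | R B7 → L1 hit [-]

WB = [6, 2, 8]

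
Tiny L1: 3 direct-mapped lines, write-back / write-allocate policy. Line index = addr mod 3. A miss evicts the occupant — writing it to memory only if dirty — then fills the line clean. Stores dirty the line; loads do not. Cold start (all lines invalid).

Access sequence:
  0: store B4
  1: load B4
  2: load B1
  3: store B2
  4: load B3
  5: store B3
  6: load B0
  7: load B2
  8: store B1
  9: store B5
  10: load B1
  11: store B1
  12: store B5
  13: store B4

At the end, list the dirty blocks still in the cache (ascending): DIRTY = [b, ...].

DIRTY = [4, 5]

  0 | W B4 → L1 miss [D]
  1 | R B4 → L1 hit [D]
  2 | R B1 → L1 miss wb→B4 [-]
  3 | W B2 → L2 miss [D]
  4 | R B3 → L0 miss [-]
  5 | W B3 → L0 hit [D]
  6 | R B0 → L0 miss wb→B3 [-]
  7 | R B2 → L2 hit [D]
  8 | W B1 → L1 hit [D]
  9 | W B5 → L2 miss wb→B2 [D]
  10 | R B1 → L1 hit [D]
  11 | W B1 → L1 hit [D]
  12 | W B5 → L2 hit [D]
  13 | W B4 → L1 miss wb→B1 [D]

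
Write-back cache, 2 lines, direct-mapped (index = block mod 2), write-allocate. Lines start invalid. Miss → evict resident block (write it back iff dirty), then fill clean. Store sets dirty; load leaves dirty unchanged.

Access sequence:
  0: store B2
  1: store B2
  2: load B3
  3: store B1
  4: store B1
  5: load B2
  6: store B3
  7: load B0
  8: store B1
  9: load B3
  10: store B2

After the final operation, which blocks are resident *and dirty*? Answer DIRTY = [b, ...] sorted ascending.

DIRTY = [2]

0: W B2 → L0 miss [D]
1: W B2 → L0 hit [D]
2: R B3 → L1 miss [-]
3: W B1 → L1 miss [D]
4: W B1 → L1 hit [D]
5: R B2 → L0 hit [D]
6: W B3 → L1 miss wb→B1 [D]
7: R B0 → L0 miss wb→B2 [-]
8: W B1 → L1 miss wb→B3 [D]
9: R B3 → L1 miss wb→B1 [-]
10: W B2 → L0 miss [D]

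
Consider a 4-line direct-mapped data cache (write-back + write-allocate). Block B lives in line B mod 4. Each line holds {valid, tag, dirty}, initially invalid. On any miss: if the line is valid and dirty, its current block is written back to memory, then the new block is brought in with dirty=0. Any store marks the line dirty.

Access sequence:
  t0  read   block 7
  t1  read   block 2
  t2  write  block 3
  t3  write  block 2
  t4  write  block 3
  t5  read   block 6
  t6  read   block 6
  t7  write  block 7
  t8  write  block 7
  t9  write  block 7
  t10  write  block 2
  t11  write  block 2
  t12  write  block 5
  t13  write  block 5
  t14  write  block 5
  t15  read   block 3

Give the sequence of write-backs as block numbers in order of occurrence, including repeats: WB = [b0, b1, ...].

0: R B7 → L3 miss [-]
1: R B2 → L2 miss [-]
2: W B3 → L3 miss [D]
3: W B2 → L2 hit [D]
4: W B3 → L3 hit [D]
5: R B6 → L2 miss wb→B2 [-]
6: R B6 → L2 hit [-]
7: W B7 → L3 miss wb→B3 [D]
8: W B7 → L3 hit [D]
9: W B7 → L3 hit [D]
10: W B2 → L2 miss [D]
11: W B2 → L2 hit [D]
12: W B5 → L1 miss [D]
13: W B5 → L1 hit [D]
14: W B5 → L1 hit [D]
15: R B3 → L3 miss wb→B7 [-]

WB = [2, 3, 7]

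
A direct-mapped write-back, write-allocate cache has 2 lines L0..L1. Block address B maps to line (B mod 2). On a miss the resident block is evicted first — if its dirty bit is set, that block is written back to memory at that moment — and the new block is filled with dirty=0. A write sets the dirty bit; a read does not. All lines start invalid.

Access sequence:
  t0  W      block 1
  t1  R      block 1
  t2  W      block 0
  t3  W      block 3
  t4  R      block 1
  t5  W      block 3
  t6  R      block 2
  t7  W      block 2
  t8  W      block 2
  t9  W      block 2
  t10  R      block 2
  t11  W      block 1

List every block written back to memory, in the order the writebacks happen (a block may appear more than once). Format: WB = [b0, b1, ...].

0: W B1 → L1 miss [D]
1: R B1 → L1 hit [D]
2: W B0 → L0 miss [D]
3: W B3 → L1 miss wb→B1 [D]
4: R B1 → L1 miss wb→B3 [-]
5: W B3 → L1 miss [D]
6: R B2 → L0 miss wb→B0 [-]
7: W B2 → L0 hit [D]
8: W B2 → L0 hit [D]
9: W B2 → L0 hit [D]
10: R B2 → L0 hit [D]
11: W B1 → L1 miss wb→B3 [D]

WB = [1, 3, 0, 3]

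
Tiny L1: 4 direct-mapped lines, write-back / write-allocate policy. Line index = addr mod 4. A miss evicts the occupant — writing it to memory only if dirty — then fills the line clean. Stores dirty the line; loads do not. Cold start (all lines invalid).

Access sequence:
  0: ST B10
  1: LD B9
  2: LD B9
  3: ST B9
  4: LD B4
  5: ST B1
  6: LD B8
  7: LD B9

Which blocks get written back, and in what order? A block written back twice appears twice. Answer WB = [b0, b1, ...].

0: W B10 -> L2 miss  d=D]
1: R B9 -> L1 miss  d=-]
2: R B9 -> L1 hit  d=-]
3: W B9 -> L1 hit  d=D]
4: R B4 -> L0 miss  d=-]
5: W B1 -> L1 miss wb->B9  d=D]
6: R B8 -> L0 miss  d=-]
7: R B9 -> L1 miss wb->B1  d=-]

WB = [9, 1]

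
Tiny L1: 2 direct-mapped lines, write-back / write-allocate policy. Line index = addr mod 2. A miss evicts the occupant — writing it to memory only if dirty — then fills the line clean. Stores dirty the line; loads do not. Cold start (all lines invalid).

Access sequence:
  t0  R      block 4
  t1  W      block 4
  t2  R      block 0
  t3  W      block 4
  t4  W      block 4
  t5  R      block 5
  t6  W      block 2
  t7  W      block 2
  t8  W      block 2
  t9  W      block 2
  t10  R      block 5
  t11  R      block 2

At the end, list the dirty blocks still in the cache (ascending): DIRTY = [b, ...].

DIRTY = [2]

  0 | R B4 → L0 miss [-]
  1 | W B4 → L0 hit [D]
  2 | R B0 → L0 miss wb→B4 [-]
  3 | W B4 → L0 miss [D]
  4 | W B4 → L0 hit [D]
  5 | R B5 → L1 miss [-]
  6 | W B2 → L0 miss wb→B4 [D]
  7 | W B2 → L0 hit [D]
  8 | W B2 → L0 hit [D]
  9 | W B2 → L0 hit [D]
  10 | R B5 → L1 hit [-]
  11 | R B2 → L0 hit [D]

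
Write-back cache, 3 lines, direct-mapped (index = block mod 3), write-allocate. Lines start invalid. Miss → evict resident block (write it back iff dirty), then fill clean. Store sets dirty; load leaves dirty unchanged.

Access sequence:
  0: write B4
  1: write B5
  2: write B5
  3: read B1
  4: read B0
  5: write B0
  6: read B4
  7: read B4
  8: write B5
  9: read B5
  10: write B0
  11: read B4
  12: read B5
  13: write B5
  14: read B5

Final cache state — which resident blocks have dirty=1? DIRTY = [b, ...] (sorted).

  0 | W B4 → L1 miss [D]
  1 | W B5 → L2 miss [D]
  2 | W B5 → L2 hit [D]
  3 | R B1 → L1 miss wb→B4 [-]
  4 | R B0 → L0 miss [-]
  5 | W B0 → L0 hit [D]
  6 | R B4 → L1 miss [-]
  7 | R B4 → L1 hit [-]
  8 | W B5 → L2 hit [D]
  9 | R B5 → L2 hit [D]
  10 | W B0 → L0 hit [D]
  11 | R B4 → L1 hit [-]
  12 | R B5 → L2 hit [D]
  13 | W B5 → L2 hit [D]
  14 | R B5 → L2 hit [D]

DIRTY = [0, 5]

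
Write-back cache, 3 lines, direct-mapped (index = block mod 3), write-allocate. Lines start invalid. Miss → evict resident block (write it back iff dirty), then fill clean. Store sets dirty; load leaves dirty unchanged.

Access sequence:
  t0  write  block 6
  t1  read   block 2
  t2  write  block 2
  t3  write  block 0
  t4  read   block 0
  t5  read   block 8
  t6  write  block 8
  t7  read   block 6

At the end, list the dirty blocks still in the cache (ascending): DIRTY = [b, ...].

0: W B6 → L0 miss [D]
1: R B2 → L2 miss [-]
2: W B2 → L2 hit [D]
3: W B0 → L0 miss wb→B6 [D]
4: R B0 → L0 hit [D]
5: R B8 → L2 miss wb→B2 [-]
6: W B8 → L2 hit [D]
7: R B6 → L0 miss wb→B0 [-]

DIRTY = [8]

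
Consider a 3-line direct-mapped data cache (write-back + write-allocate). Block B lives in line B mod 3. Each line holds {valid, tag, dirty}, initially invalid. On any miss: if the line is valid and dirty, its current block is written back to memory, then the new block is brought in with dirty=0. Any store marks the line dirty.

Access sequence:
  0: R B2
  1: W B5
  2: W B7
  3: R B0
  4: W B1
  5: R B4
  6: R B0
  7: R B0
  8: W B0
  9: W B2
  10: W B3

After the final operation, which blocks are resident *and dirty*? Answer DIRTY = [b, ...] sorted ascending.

DIRTY = [2, 3]

0: R B2 -> L2 miss  d=-]
1: W B5 -> L2 miss  d=D]
2: W B7 -> L1 miss  d=D]
3: R B0 -> L0 miss  d=-]
4: W B1 -> L1 miss wb->B7  d=D]
5: R B4 -> L1 miss wb->B1  d=-]
6: R B0 -> L0 hit  d=-]
7: R B0 -> L0 hit  d=-]
8: W B0 -> L0 hit  d=D]
9: W B2 -> L2 miss wb->B5  d=D]
10: W B3 -> L0 miss wb->B0  d=D]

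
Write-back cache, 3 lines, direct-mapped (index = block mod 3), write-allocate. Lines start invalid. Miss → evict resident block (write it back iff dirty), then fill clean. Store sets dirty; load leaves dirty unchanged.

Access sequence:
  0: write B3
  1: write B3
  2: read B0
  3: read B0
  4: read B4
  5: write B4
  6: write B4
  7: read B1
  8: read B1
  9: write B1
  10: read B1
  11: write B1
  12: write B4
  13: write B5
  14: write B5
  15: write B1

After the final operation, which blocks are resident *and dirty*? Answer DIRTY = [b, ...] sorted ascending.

DIRTY = [1, 5]

0: W B3 → L0 miss [D]
1: W B3 → L0 hit [D]
2: R B0 → L0 miss wb→B3 [-]
3: R B0 → L0 hit [-]
4: R B4 → L1 miss [-]
5: W B4 → L1 hit [D]
6: W B4 → L1 hit [D]
7: R B1 → L1 miss wb→B4 [-]
8: R B1 → L1 hit [-]
9: W B1 → L1 hit [D]
10: R B1 → L1 hit [D]
11: W B1 → L1 hit [D]
12: W B4 → L1 miss wb→B1 [D]
13: W B5 → L2 miss [D]
14: W B5 → L2 hit [D]
15: W B1 → L1 miss wb→B4 [D]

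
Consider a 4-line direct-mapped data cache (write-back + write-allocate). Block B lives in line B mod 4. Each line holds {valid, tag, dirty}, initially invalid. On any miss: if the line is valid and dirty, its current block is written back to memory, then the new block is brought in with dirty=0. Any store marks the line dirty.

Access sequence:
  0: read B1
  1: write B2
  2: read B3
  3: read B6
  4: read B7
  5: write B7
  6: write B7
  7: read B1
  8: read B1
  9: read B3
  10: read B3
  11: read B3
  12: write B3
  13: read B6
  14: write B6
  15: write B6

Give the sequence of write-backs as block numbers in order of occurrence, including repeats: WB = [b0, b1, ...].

WB = [2, 7]

0: R B1 -> L1 miss  d=-]
1: W B2 -> L2 miss  d=D]
2: R B3 -> L3 miss  d=-]
3: R B6 -> L2 miss wb->B2  d=-]
4: R B7 -> L3 miss  d=-]
5: W B7 -> L3 hit  d=D]
6: W B7 -> L3 hit  d=D]
7: R B1 -> L1 hit  d=-]
8: R B1 -> L1 hit  d=-]
9: R B3 -> L3 miss wb->B7  d=-]
10: R B3 -> L3 hit  d=-]
11: R B3 -> L3 hit  d=-]
12: W B3 -> L3 hit  d=D]
13: R B6 -> L2 hit  d=-]
14: W B6 -> L2 hit  d=D]
15: W B6 -> L2 hit  d=D]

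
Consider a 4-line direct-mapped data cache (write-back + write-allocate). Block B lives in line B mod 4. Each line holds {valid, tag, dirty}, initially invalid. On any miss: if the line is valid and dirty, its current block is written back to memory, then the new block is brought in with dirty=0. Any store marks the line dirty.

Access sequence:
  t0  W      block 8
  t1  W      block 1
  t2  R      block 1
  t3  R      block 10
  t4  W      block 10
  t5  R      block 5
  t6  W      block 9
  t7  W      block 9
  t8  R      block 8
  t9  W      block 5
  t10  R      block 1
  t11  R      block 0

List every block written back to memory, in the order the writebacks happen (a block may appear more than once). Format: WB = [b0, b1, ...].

0: W B8 -> L0 miss  d=D]
1: W B1 -> L1 miss  d=D]
2: R B1 -> L1 hit  d=D]
3: R B10 -> L2 miss  d=-]
4: W B10 -> L2 hit  d=D]
5: R B5 -> L1 miss wb->B1  d=-]
6: W B9 -> L1 miss  d=D]
7: W B9 -> L1 hit  d=D]
8: R B8 -> L0 hit  d=D]
9: W B5 -> L1 miss wb->B9  d=D]
10: R B1 -> L1 miss wb->B5  d=-]
11: R B0 -> L0 miss wb->B8  d=-]

WB = [1, 9, 5, 8]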